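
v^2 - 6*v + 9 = (v - 3)^2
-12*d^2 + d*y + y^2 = (-3*d + y)*(4*d + y)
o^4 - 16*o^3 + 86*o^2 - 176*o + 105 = (o - 7)*(o - 5)*(o - 3)*(o - 1)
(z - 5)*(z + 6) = z^2 + z - 30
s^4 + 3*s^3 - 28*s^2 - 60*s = s*(s - 5)*(s + 2)*(s + 6)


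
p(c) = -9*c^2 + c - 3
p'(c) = 1 - 18*c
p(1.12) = -13.17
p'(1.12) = -19.16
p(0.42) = -4.17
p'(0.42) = -6.56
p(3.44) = -106.06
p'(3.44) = -60.92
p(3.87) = -133.92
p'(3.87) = -68.66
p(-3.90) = -143.79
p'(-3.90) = 71.20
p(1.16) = -13.95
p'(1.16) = -19.88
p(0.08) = -2.98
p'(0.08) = -0.44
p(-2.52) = -62.67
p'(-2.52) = 46.36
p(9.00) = -723.00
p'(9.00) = -161.00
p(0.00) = -3.00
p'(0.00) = 1.00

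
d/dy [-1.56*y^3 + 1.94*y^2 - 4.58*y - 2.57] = -4.68*y^2 + 3.88*y - 4.58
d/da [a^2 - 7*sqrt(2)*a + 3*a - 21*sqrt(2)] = 2*a - 7*sqrt(2) + 3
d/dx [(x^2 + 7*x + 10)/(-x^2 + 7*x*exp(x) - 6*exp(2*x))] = ((-2*x - 7)*(x^2 - 7*x*exp(x) + 6*exp(2*x)) - (x^2 + 7*x + 10)*(7*x*exp(x) - 2*x - 12*exp(2*x) + 7*exp(x)))/(x^2 - 7*x*exp(x) + 6*exp(2*x))^2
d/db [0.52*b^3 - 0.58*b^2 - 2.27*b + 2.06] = 1.56*b^2 - 1.16*b - 2.27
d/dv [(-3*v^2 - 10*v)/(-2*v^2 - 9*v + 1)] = (7*v^2 - 6*v - 10)/(4*v^4 + 36*v^3 + 77*v^2 - 18*v + 1)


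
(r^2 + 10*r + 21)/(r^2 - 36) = (r^2 + 10*r + 21)/(r^2 - 36)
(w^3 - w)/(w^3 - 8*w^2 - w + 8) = w/(w - 8)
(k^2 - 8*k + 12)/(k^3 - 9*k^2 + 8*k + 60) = (k - 2)/(k^2 - 3*k - 10)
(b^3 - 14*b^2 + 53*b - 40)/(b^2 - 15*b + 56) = (b^2 - 6*b + 5)/(b - 7)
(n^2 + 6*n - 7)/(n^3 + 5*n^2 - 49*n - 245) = (n - 1)/(n^2 - 2*n - 35)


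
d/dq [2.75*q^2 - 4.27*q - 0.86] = 5.5*q - 4.27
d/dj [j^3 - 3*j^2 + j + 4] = 3*j^2 - 6*j + 1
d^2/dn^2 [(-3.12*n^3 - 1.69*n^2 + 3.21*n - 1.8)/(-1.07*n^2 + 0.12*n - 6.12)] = (-1.77635683940025e-15*n^4 - 47.6884259999999*n^3 - 67.783824*n^2 + 825.881832*n + 98.358624)/(1.225043*n^6 - 0.412164*n^5 + 21.066588*n^4 - 4.716576*n^3 + 120.493008*n^2 - 13.483584*n + 229.220928)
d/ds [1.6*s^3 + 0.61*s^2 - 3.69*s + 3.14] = 4.8*s^2 + 1.22*s - 3.69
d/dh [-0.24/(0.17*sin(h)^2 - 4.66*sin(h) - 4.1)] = (0.0816*sin(h) - 1.1184)*cos(h)/(-0.17*sin(h)^2 + 4.66*sin(h) + 4.1)^2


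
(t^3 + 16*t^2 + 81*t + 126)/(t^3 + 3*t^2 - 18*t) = (t^2 + 10*t + 21)/(t*(t - 3))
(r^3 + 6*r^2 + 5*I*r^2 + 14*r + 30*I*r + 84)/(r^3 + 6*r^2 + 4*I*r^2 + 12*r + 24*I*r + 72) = (r + 7*I)/(r + 6*I)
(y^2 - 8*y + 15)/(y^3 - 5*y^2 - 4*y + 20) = (y - 3)/(y^2 - 4)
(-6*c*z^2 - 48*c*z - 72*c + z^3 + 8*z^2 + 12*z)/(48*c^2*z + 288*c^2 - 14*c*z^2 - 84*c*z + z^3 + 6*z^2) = (z + 2)/(-8*c + z)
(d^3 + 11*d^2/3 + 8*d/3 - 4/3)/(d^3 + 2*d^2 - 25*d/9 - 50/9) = 3*(3*d^2 + 5*d - 2)/(9*d^2 - 25)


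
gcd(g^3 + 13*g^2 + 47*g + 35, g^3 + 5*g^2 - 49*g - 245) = g^2 + 12*g + 35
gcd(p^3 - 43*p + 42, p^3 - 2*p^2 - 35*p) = 1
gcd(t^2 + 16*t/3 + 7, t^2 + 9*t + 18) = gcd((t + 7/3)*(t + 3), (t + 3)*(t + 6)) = t + 3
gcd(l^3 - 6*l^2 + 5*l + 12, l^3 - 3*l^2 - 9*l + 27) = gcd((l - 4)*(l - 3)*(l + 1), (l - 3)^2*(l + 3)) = l - 3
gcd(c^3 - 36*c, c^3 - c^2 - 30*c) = c^2 - 6*c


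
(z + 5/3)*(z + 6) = z^2 + 23*z/3 + 10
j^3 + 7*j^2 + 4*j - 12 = (j - 1)*(j + 2)*(j + 6)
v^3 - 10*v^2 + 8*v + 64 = (v - 8)*(v - 4)*(v + 2)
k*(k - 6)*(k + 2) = k^3 - 4*k^2 - 12*k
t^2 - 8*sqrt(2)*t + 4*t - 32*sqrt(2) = (t + 4)*(t - 8*sqrt(2))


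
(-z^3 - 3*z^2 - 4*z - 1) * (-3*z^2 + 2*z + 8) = 3*z^5 + 7*z^4 - 2*z^3 - 29*z^2 - 34*z - 8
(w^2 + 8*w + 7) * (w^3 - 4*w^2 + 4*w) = w^5 + 4*w^4 - 21*w^3 + 4*w^2 + 28*w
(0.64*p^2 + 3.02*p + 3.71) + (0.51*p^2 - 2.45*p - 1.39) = 1.15*p^2 + 0.57*p + 2.32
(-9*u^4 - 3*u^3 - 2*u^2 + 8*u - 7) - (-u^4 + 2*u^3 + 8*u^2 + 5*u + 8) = -8*u^4 - 5*u^3 - 10*u^2 + 3*u - 15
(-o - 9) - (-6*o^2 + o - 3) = 6*o^2 - 2*o - 6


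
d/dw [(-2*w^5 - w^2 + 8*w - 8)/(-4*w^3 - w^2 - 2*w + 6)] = 2*(-(6*w^2 + w + 1)*(2*w^5 + w^2 - 8*w + 8) + (5*w^4 + w - 4)*(4*w^3 + w^2 + 2*w - 6))/(4*w^3 + w^2 + 2*w - 6)^2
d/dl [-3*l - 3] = -3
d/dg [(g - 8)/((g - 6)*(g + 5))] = (-g^2 + 16*g - 38)/(g^4 - 2*g^3 - 59*g^2 + 60*g + 900)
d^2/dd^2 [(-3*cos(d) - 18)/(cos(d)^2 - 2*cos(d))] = 3*((cos(d) - 2)^2*cos(d)^3 + (cos(d) - 2)*(12*cos(d) - 9*cos(2*d) - 2*cos(3*d) - 1)*cos(d) - 8*(cos(d) - 1)^2*(cos(d) + 6)*sin(d)^2)/((cos(d) - 2)^3*cos(d)^3)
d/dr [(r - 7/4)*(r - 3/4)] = 2*r - 5/2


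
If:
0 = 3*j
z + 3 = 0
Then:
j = 0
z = -3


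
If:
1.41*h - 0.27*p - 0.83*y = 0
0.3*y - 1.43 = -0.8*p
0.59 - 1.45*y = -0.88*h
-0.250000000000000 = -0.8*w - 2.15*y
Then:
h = 0.81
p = 1.45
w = -2.09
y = 0.90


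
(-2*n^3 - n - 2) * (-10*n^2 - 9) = 20*n^5 + 28*n^3 + 20*n^2 + 9*n + 18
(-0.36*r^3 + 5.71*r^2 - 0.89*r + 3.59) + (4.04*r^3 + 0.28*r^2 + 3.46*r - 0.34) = 3.68*r^3 + 5.99*r^2 + 2.57*r + 3.25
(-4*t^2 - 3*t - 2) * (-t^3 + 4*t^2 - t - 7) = 4*t^5 - 13*t^4 - 6*t^3 + 23*t^2 + 23*t + 14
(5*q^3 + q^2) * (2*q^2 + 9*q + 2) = 10*q^5 + 47*q^4 + 19*q^3 + 2*q^2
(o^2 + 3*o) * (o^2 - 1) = o^4 + 3*o^3 - o^2 - 3*o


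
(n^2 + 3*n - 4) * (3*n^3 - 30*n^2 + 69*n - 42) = 3*n^5 - 21*n^4 - 33*n^3 + 285*n^2 - 402*n + 168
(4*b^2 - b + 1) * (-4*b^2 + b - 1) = -16*b^4 + 8*b^3 - 9*b^2 + 2*b - 1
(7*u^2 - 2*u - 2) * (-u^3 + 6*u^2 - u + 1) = -7*u^5 + 44*u^4 - 17*u^3 - 3*u^2 - 2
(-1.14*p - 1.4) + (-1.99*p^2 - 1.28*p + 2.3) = -1.99*p^2 - 2.42*p + 0.9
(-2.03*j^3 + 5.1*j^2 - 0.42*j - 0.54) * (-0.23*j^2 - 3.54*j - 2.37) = 0.4669*j^5 + 6.0132*j^4 - 13.1463*j^3 - 10.476*j^2 + 2.907*j + 1.2798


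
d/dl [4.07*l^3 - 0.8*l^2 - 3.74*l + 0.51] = 12.21*l^2 - 1.6*l - 3.74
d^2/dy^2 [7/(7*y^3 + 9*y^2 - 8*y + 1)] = 14*(-3*(7*y + 3)*(7*y^3 + 9*y^2 - 8*y + 1) + (21*y^2 + 18*y - 8)^2)/(7*y^3 + 9*y^2 - 8*y + 1)^3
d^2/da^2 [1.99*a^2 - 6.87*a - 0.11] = 3.98000000000000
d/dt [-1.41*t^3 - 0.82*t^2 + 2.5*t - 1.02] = -4.23*t^2 - 1.64*t + 2.5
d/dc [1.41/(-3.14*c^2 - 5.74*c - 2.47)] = (8.8548*c + 8.0934)/(3.14*c^2 + 5.74*c + 2.47)^2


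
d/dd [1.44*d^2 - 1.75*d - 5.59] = 2.88*d - 1.75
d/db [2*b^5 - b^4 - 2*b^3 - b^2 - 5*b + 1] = 10*b^4 - 4*b^3 - 6*b^2 - 2*b - 5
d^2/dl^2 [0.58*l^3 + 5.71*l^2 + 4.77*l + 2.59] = 3.48*l + 11.42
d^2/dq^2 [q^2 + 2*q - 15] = 2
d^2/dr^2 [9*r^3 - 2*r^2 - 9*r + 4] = 54*r - 4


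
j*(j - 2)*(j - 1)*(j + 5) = j^4 + 2*j^3 - 13*j^2 + 10*j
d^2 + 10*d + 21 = (d + 3)*(d + 7)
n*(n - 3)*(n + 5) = n^3 + 2*n^2 - 15*n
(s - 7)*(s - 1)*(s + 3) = s^3 - 5*s^2 - 17*s + 21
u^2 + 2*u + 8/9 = (u + 2/3)*(u + 4/3)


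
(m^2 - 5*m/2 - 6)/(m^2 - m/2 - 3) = (m - 4)/(m - 2)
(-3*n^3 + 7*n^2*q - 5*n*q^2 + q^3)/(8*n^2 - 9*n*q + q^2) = (3*n^2 - 4*n*q + q^2)/(-8*n + q)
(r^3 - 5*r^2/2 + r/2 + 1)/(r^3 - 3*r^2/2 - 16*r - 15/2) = (r^2 - 3*r + 2)/(r^2 - 2*r - 15)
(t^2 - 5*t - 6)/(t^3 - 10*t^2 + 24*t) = (t + 1)/(t*(t - 4))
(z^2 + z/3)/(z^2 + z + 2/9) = 3*z/(3*z + 2)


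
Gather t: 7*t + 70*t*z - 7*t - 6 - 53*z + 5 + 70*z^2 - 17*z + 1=70*t*z + 70*z^2 - 70*z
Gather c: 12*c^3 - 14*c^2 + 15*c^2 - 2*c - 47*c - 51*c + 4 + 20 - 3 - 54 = 12*c^3 + c^2 - 100*c - 33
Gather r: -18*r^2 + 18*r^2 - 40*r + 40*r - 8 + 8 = 0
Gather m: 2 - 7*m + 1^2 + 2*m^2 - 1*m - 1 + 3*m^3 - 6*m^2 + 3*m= 3*m^3 - 4*m^2 - 5*m + 2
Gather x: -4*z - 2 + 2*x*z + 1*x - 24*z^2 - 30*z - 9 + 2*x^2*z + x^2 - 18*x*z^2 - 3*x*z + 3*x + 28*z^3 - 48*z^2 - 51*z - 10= x^2*(2*z + 1) + x*(-18*z^2 - z + 4) + 28*z^3 - 72*z^2 - 85*z - 21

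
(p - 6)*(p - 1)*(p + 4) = p^3 - 3*p^2 - 22*p + 24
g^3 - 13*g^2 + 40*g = g*(g - 8)*(g - 5)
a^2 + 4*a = a*(a + 4)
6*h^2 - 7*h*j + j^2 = (-6*h + j)*(-h + j)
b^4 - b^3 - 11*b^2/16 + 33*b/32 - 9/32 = (b - 3/4)^2*(b - 1/2)*(b + 1)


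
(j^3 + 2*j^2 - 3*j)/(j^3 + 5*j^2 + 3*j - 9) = j/(j + 3)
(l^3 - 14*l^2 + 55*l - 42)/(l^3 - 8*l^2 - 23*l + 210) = (l - 1)/(l + 5)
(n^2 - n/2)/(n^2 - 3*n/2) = (2*n - 1)/(2*n - 3)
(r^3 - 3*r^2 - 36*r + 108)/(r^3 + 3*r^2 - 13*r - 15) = (r^2 - 36)/(r^2 + 6*r + 5)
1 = 1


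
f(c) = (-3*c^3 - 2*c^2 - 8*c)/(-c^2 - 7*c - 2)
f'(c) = (2*c + 7)*(-3*c^3 - 2*c^2 - 8*c)/(-c^2 - 7*c - 2)^2 + (-9*c^2 - 4*c - 8)/(-c^2 - 7*c - 2)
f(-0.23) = -4.00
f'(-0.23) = 76.10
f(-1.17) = 2.37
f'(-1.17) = -0.95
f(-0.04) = -0.18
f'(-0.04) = 5.30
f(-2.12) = 4.38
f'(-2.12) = -3.34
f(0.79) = 1.11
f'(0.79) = 0.89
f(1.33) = 1.62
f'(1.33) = 1.04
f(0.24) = 0.56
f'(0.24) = 1.42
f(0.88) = 1.19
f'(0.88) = 0.90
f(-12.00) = -80.52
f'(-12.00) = -1.82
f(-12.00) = -80.52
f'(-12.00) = -1.82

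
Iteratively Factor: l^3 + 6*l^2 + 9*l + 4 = (l + 1)*(l^2 + 5*l + 4) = (l + 1)^2*(l + 4)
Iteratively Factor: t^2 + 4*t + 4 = (t + 2)*(t + 2)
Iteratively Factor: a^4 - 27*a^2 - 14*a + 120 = (a + 4)*(a^3 - 4*a^2 - 11*a + 30) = (a - 2)*(a + 4)*(a^2 - 2*a - 15) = (a - 5)*(a - 2)*(a + 4)*(a + 3)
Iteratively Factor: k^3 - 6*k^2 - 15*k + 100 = (k - 5)*(k^2 - k - 20) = (k - 5)^2*(k + 4)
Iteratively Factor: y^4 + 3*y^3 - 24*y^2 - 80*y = (y + 4)*(y^3 - y^2 - 20*y) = y*(y + 4)*(y^2 - y - 20) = y*(y - 5)*(y + 4)*(y + 4)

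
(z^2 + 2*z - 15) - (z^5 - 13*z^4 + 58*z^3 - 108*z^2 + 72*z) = -z^5 + 13*z^4 - 58*z^3 + 109*z^2 - 70*z - 15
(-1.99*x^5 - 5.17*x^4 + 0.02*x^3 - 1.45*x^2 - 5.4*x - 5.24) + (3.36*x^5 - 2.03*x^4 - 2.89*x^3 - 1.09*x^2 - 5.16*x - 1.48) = 1.37*x^5 - 7.2*x^4 - 2.87*x^3 - 2.54*x^2 - 10.56*x - 6.72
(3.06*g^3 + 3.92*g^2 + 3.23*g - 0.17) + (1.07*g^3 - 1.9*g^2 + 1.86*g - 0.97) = 4.13*g^3 + 2.02*g^2 + 5.09*g - 1.14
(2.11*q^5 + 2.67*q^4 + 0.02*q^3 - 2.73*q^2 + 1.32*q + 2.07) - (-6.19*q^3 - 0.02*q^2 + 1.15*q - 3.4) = 2.11*q^5 + 2.67*q^4 + 6.21*q^3 - 2.71*q^2 + 0.17*q + 5.47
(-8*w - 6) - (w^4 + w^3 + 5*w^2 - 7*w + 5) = -w^4 - w^3 - 5*w^2 - w - 11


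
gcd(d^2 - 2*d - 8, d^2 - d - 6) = d + 2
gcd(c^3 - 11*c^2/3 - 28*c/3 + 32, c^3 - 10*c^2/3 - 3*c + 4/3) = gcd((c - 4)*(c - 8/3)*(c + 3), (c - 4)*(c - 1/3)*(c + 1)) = c - 4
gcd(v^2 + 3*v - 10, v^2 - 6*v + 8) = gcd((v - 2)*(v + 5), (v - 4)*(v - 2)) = v - 2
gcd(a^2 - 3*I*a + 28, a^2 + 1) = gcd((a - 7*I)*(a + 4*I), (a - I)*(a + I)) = 1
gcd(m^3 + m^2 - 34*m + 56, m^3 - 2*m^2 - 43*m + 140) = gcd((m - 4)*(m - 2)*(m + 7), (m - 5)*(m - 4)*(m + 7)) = m^2 + 3*m - 28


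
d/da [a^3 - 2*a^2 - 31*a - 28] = 3*a^2 - 4*a - 31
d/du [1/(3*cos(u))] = sin(u)/(3*cos(u)^2)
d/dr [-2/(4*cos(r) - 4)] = -sin(r)/(2*(cos(r) - 1)^2)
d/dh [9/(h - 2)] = -9/(h - 2)^2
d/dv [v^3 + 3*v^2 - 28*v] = 3*v^2 + 6*v - 28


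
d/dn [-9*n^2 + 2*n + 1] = 2 - 18*n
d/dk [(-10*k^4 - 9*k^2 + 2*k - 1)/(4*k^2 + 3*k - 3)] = (-80*k^5 - 90*k^4 + 120*k^3 - 35*k^2 + 62*k - 3)/(16*k^4 + 24*k^3 - 15*k^2 - 18*k + 9)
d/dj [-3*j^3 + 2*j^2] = j*(4 - 9*j)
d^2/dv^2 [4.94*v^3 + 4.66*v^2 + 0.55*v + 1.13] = 29.64*v + 9.32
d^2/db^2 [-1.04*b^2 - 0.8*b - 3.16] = -2.08000000000000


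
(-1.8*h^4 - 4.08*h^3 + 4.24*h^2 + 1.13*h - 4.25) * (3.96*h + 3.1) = -7.128*h^5 - 21.7368*h^4 + 4.1424*h^3 + 17.6188*h^2 - 13.327*h - 13.175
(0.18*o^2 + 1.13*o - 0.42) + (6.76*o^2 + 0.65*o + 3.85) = 6.94*o^2 + 1.78*o + 3.43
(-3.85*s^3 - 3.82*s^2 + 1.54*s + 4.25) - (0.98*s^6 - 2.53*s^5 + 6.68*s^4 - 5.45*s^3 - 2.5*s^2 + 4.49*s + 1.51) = -0.98*s^6 + 2.53*s^5 - 6.68*s^4 + 1.6*s^3 - 1.32*s^2 - 2.95*s + 2.74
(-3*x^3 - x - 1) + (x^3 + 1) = -2*x^3 - x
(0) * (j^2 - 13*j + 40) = 0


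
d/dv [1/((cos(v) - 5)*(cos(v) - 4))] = (2*cos(v) - 9)*sin(v)/((cos(v) - 5)^2*(cos(v) - 4)^2)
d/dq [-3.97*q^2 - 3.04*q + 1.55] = -7.94*q - 3.04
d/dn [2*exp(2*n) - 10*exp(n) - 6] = (4*exp(n) - 10)*exp(n)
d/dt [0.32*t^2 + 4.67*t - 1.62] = 0.64*t + 4.67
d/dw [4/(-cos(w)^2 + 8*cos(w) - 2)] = 8*(4 - cos(w))*sin(w)/(cos(w)^2 - 8*cos(w) + 2)^2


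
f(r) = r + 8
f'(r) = 1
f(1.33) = 9.33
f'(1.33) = 1.00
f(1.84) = 9.84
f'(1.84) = 1.00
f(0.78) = 8.78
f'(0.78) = 1.00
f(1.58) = 9.58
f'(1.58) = 1.00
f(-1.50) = 6.50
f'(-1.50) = 1.00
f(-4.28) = 3.72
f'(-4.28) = 1.00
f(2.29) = 10.29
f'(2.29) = 1.00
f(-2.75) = 5.25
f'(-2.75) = 1.00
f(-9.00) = -1.00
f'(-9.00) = 1.00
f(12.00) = 20.00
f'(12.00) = 1.00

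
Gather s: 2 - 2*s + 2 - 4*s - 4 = -6*s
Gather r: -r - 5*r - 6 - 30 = -6*r - 36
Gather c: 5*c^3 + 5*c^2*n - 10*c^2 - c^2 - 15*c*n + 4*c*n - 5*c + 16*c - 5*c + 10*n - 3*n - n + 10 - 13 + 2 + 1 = 5*c^3 + c^2*(5*n - 11) + c*(6 - 11*n) + 6*n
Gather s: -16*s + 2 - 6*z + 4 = -16*s - 6*z + 6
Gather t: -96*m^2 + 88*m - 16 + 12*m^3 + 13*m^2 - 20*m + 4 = 12*m^3 - 83*m^2 + 68*m - 12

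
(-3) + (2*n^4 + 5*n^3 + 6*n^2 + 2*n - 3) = 2*n^4 + 5*n^3 + 6*n^2 + 2*n - 6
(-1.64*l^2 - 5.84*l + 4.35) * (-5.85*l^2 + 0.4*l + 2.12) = 9.594*l^4 + 33.508*l^3 - 31.2603*l^2 - 10.6408*l + 9.222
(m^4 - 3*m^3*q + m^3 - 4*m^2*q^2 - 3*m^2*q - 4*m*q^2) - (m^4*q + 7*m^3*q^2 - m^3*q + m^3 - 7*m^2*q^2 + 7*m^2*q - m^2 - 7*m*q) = -m^4*q + m^4 - 7*m^3*q^2 - 2*m^3*q + 3*m^2*q^2 - 10*m^2*q + m^2 - 4*m*q^2 + 7*m*q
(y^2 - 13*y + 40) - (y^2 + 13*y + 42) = -26*y - 2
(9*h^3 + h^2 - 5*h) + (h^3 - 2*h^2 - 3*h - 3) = 10*h^3 - h^2 - 8*h - 3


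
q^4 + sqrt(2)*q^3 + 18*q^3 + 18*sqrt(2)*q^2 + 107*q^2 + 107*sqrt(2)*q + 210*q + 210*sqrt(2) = (q + 5)*(q + 6)*(q + 7)*(q + sqrt(2))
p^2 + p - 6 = (p - 2)*(p + 3)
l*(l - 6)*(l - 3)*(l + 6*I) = l^4 - 9*l^3 + 6*I*l^3 + 18*l^2 - 54*I*l^2 + 108*I*l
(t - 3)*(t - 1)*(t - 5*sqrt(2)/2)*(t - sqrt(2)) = t^4 - 7*sqrt(2)*t^3/2 - 4*t^3 + 8*t^2 + 14*sqrt(2)*t^2 - 20*t - 21*sqrt(2)*t/2 + 15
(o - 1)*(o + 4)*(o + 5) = o^3 + 8*o^2 + 11*o - 20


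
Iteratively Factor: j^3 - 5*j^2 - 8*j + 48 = (j + 3)*(j^2 - 8*j + 16) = (j - 4)*(j + 3)*(j - 4)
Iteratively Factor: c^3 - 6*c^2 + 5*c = (c - 1)*(c^2 - 5*c) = c*(c - 1)*(c - 5)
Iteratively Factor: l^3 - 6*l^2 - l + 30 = (l - 5)*(l^2 - l - 6) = (l - 5)*(l - 3)*(l + 2)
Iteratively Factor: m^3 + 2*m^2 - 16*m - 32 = (m + 2)*(m^2 - 16) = (m + 2)*(m + 4)*(m - 4)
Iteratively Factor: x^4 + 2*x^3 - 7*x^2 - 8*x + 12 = (x + 2)*(x^3 - 7*x + 6) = (x - 1)*(x + 2)*(x^2 + x - 6) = (x - 2)*(x - 1)*(x + 2)*(x + 3)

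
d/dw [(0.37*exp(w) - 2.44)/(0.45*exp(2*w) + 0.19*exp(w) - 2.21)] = (-0.1665*exp(2*w) + 2.196*exp(w) - 0.3541)*exp(w)/(0.2025*exp(4*w) + 0.171*exp(3*w) - 1.9529*exp(2*w) - 0.8398*exp(w) + 4.8841)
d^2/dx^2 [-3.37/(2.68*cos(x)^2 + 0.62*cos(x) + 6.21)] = (96.818752*(1 - cos(x)^2)^2 + 16.798776*cos(x)^3 - 174.64014*cos(x)^2 - 46.572726*cos(x) + 12.762864)/(2.68*cos(x)^2 + 0.62*cos(x) + 6.21)^3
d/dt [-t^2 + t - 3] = 1 - 2*t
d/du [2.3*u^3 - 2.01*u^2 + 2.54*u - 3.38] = 6.9*u^2 - 4.02*u + 2.54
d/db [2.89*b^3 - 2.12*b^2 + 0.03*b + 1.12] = 8.67*b^2 - 4.24*b + 0.03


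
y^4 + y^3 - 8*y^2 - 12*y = y*(y - 3)*(y + 2)^2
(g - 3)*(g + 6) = g^2 + 3*g - 18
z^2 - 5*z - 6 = (z - 6)*(z + 1)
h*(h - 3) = h^2 - 3*h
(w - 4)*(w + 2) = w^2 - 2*w - 8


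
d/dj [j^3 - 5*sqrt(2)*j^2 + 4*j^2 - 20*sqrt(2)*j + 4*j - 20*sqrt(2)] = 3*j^2 - 10*sqrt(2)*j + 8*j - 20*sqrt(2) + 4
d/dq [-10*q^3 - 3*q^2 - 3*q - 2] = -30*q^2 - 6*q - 3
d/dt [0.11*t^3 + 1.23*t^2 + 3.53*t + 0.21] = 0.33*t^2 + 2.46*t + 3.53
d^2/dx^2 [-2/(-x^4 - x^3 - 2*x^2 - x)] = 4*(-x*(6*x^2 + 3*x + 2)*(x^3 + x^2 + 2*x + 1) + (4*x^3 + 3*x^2 + 4*x + 1)^2)/(x^3*(x^3 + x^2 + 2*x + 1)^3)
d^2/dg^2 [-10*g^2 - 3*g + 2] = -20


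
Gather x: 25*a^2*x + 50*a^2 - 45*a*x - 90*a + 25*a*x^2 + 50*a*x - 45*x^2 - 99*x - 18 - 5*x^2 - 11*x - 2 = 50*a^2 - 90*a + x^2*(25*a - 50) + x*(25*a^2 + 5*a - 110) - 20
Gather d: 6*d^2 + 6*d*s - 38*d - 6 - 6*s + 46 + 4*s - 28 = 6*d^2 + d*(6*s - 38) - 2*s + 12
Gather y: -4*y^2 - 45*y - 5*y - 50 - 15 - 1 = -4*y^2 - 50*y - 66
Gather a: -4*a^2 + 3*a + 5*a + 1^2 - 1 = -4*a^2 + 8*a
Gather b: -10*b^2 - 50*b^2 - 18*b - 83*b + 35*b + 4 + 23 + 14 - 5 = -60*b^2 - 66*b + 36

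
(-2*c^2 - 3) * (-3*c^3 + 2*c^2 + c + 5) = 6*c^5 - 4*c^4 + 7*c^3 - 16*c^2 - 3*c - 15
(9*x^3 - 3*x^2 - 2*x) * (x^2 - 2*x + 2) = 9*x^5 - 21*x^4 + 22*x^3 - 2*x^2 - 4*x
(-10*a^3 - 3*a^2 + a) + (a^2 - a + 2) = -10*a^3 - 2*a^2 + 2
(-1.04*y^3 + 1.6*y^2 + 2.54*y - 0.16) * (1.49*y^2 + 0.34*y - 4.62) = -1.5496*y^5 + 2.0304*y^4 + 9.1334*y^3 - 6.7668*y^2 - 11.7892*y + 0.7392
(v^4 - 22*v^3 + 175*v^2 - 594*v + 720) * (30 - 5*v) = -5*v^5 + 140*v^4 - 1535*v^3 + 8220*v^2 - 21420*v + 21600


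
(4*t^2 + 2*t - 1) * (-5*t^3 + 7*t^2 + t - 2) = -20*t^5 + 18*t^4 + 23*t^3 - 13*t^2 - 5*t + 2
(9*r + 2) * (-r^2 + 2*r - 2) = -9*r^3 + 16*r^2 - 14*r - 4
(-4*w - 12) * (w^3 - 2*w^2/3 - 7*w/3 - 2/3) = -4*w^4 - 28*w^3/3 + 52*w^2/3 + 92*w/3 + 8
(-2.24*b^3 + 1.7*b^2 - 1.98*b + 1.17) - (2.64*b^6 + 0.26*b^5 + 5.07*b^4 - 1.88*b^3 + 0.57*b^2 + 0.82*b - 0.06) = -2.64*b^6 - 0.26*b^5 - 5.07*b^4 - 0.36*b^3 + 1.13*b^2 - 2.8*b + 1.23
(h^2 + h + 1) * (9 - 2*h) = -2*h^3 + 7*h^2 + 7*h + 9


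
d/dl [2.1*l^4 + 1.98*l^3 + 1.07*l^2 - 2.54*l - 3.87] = 8.4*l^3 + 5.94*l^2 + 2.14*l - 2.54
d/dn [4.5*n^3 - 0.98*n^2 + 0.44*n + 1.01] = 13.5*n^2 - 1.96*n + 0.44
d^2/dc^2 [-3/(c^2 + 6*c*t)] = 6*(c*(c + 6*t) - 4*(c + 3*t)^2)/(c^3*(c + 6*t)^3)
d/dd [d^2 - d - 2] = 2*d - 1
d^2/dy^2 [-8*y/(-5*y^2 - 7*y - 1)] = 16*(y*(10*y + 7)^2 - (15*y + 7)*(5*y^2 + 7*y + 1))/(5*y^2 + 7*y + 1)^3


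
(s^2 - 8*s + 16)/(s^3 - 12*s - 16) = (s - 4)/(s^2 + 4*s + 4)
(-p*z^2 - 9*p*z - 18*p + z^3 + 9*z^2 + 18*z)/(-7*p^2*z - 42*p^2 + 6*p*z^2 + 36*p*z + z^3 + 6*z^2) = (z + 3)/(7*p + z)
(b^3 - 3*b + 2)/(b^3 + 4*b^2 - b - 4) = (b^2 + b - 2)/(b^2 + 5*b + 4)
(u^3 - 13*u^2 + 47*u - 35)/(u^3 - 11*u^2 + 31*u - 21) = (u - 5)/(u - 3)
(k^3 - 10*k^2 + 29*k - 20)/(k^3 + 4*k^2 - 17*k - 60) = (k^2 - 6*k + 5)/(k^2 + 8*k + 15)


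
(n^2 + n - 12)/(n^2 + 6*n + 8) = (n - 3)/(n + 2)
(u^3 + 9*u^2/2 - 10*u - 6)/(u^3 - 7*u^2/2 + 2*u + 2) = (u + 6)/(u - 2)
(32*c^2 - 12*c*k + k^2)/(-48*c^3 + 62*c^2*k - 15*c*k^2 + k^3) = (-4*c + k)/(6*c^2 - 7*c*k + k^2)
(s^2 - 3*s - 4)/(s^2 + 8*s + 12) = (s^2 - 3*s - 4)/(s^2 + 8*s + 12)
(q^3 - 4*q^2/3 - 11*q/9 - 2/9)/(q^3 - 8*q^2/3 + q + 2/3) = (q + 1/3)/(q - 1)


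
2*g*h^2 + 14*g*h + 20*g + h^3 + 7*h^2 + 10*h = (2*g + h)*(h + 2)*(h + 5)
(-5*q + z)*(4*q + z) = -20*q^2 - q*z + z^2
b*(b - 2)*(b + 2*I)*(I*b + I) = I*b^4 - 2*b^3 - I*b^3 + 2*b^2 - 2*I*b^2 + 4*b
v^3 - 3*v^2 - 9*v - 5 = (v - 5)*(v + 1)^2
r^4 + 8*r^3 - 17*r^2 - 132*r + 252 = (r - 3)*(r - 2)*(r + 6)*(r + 7)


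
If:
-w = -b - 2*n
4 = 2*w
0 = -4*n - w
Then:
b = 3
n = -1/2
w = 2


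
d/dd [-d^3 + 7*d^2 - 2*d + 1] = -3*d^2 + 14*d - 2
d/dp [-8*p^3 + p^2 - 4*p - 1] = -24*p^2 + 2*p - 4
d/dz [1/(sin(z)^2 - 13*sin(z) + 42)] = (13 - 2*sin(z))*cos(z)/(sin(z)^2 - 13*sin(z) + 42)^2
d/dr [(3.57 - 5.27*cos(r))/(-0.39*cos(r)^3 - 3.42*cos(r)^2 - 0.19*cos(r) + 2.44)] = (4.1106*cos(r)^3 + 13.8465*cos(r)^2 - 24.4188*cos(r) + 12.1805)*sin(r)/(0.1521*cos(r)^6 + 2.6676*cos(r)^5 + 11.8446*cos(r)^4 - 0.6036*cos(r)^3 - 16.6535*cos(r)^2 - 0.9272*cos(r) + 5.9536)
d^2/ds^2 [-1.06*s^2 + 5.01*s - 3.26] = -2.12000000000000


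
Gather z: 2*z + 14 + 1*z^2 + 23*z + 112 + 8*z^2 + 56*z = 9*z^2 + 81*z + 126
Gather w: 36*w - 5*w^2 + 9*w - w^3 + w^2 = -w^3 - 4*w^2 + 45*w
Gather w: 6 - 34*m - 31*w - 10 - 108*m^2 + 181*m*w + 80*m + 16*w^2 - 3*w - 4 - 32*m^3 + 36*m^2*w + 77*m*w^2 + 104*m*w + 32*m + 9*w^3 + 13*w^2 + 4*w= -32*m^3 - 108*m^2 + 78*m + 9*w^3 + w^2*(77*m + 29) + w*(36*m^2 + 285*m - 30) - 8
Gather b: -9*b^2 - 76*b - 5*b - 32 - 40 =-9*b^2 - 81*b - 72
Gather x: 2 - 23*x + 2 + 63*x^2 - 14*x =63*x^2 - 37*x + 4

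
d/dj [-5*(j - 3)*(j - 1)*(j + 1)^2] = -20*j^3 + 30*j^2 + 40*j - 10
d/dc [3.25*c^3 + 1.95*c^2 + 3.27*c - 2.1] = 9.75*c^2 + 3.9*c + 3.27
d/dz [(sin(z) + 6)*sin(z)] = 2*(sin(z) + 3)*cos(z)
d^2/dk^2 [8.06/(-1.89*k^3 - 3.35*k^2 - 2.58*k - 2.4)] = ((91.4004*k + 54.002)*(1.89*k^3 + 3.35*k^2 + 2.58*k + 2.4) - 8.06*(5.67*k^2 + 6.7*k + 2.58)*(11.34*k^2 + 13.4*k + 5.16))/(1.89*k^3 + 3.35*k^2 + 2.58*k + 2.4)^3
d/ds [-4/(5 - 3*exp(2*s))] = -24*exp(2*s)/(3*exp(2*s) - 5)^2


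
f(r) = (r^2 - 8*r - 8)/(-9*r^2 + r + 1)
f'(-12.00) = 0.00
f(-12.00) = -0.18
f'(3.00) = -0.18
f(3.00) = 0.30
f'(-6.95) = -0.01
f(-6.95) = -0.22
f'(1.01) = -4.20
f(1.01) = 2.10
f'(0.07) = -9.77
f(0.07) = -8.34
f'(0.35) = -953.33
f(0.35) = -43.14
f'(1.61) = -0.96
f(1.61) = 0.88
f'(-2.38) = -0.02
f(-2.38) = -0.32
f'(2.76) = -0.22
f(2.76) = 0.35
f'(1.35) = -1.63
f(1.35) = 1.21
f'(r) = (2*r - 8)/(-9*r^2 + r + 1) + (18*r - 1)*(r^2 - 8*r - 8)/(-9*r^2 + r + 1)^2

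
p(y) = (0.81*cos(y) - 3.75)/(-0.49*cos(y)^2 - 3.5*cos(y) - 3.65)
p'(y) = (-0.98*sin(y)*cos(y) - 3.5*sin(y))*(0.81*cos(y) - 3.75)/(-0.49*cos(y)^2 - 3.5*cos(y) - 3.65)^2 - 0.81*sin(y)/(-0.49*cos(y)^2 - 3.5*cos(y) - 3.65) = (-0.3969*cos(y)^2 + 3.675*cos(y) + 16.0815)*sin(y)/(0.2401*cos(y)^4 + 3.43*cos(y)^3 + 15.827*cos(y)^2 + 25.55*cos(y) + 13.3225)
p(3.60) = 4.94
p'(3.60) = -6.73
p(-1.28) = 0.75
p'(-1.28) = -0.74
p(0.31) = 0.40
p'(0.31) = 0.11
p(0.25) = 0.40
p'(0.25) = 0.08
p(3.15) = 7.12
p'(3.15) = -0.25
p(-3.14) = 7.12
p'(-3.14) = -0.05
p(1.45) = 0.90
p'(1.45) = 0.99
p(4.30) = 1.75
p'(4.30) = -2.46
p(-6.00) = 0.40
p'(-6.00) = 0.10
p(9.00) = 5.17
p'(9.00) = 6.79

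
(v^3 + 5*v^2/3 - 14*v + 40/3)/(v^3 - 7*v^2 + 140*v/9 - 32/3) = 3*(v^2 + 3*v - 10)/(3*v^2 - 17*v + 24)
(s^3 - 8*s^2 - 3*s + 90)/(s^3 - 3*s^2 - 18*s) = (s - 5)/s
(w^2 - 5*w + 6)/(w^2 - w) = (w^2 - 5*w + 6)/(w*(w - 1))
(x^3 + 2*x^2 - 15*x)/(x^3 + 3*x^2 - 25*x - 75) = x*(x - 3)/(x^2 - 2*x - 15)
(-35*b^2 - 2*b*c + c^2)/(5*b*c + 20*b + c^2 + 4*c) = (-7*b + c)/(c + 4)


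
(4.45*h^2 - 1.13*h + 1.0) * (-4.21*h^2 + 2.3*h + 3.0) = -18.7345*h^4 + 14.9923*h^3 + 6.541*h^2 - 1.09*h + 3.0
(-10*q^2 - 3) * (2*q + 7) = -20*q^3 - 70*q^2 - 6*q - 21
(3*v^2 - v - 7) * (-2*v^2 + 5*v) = -6*v^4 + 17*v^3 + 9*v^2 - 35*v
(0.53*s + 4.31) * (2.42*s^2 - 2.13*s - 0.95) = 1.2826*s^3 + 9.3013*s^2 - 9.6838*s - 4.0945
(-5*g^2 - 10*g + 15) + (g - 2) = -5*g^2 - 9*g + 13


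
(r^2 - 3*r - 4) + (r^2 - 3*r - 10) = 2*r^2 - 6*r - 14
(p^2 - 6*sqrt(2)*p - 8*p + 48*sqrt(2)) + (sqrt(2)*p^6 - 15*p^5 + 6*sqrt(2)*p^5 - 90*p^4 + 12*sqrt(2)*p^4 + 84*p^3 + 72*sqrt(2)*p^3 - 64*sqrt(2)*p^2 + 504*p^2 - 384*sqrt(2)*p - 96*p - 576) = sqrt(2)*p^6 - 15*p^5 + 6*sqrt(2)*p^5 - 90*p^4 + 12*sqrt(2)*p^4 + 84*p^3 + 72*sqrt(2)*p^3 - 64*sqrt(2)*p^2 + 505*p^2 - 390*sqrt(2)*p - 104*p - 576 + 48*sqrt(2)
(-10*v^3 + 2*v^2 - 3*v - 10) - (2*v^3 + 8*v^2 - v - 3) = -12*v^3 - 6*v^2 - 2*v - 7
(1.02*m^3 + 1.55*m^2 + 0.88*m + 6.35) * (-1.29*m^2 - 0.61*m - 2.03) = -1.3158*m^5 - 2.6217*m^4 - 4.1513*m^3 - 11.8748*m^2 - 5.6599*m - 12.8905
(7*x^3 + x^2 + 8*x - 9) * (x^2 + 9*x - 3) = 7*x^5 + 64*x^4 - 4*x^3 + 60*x^2 - 105*x + 27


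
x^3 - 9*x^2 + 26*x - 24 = (x - 4)*(x - 3)*(x - 2)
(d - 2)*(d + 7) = d^2 + 5*d - 14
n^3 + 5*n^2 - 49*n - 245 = (n - 7)*(n + 5)*(n + 7)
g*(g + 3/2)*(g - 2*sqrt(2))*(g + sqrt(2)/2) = g^4 - 3*sqrt(2)*g^3/2 + 3*g^3/2 - 9*sqrt(2)*g^2/4 - 2*g^2 - 3*g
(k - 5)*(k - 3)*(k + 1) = k^3 - 7*k^2 + 7*k + 15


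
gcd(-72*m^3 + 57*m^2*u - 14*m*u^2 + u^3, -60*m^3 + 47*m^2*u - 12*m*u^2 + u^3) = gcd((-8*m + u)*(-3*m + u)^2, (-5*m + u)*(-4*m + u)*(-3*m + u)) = -3*m + u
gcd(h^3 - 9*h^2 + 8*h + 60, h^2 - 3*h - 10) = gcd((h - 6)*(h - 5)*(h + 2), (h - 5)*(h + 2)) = h^2 - 3*h - 10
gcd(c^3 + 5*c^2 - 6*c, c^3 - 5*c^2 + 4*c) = c^2 - c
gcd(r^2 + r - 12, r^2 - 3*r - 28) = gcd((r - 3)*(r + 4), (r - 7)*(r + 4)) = r + 4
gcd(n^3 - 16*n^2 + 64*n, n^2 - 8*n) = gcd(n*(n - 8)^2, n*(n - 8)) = n^2 - 8*n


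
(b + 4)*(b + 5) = b^2 + 9*b + 20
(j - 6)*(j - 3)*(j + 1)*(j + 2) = j^4 - 6*j^3 - 7*j^2 + 36*j + 36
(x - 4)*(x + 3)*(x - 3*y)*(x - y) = x^4 - 4*x^3*y - x^3 + 3*x^2*y^2 + 4*x^2*y - 12*x^2 - 3*x*y^2 + 48*x*y - 36*y^2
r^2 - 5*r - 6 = (r - 6)*(r + 1)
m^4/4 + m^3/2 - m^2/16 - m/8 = m*(m/4 + 1/2)*(m - 1/2)*(m + 1/2)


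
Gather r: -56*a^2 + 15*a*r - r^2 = -56*a^2 + 15*a*r - r^2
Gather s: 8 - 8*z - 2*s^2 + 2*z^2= -2*s^2 + 2*z^2 - 8*z + 8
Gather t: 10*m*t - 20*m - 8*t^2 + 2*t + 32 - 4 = -20*m - 8*t^2 + t*(10*m + 2) + 28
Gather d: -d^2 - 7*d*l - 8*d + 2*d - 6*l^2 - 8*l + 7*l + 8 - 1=-d^2 + d*(-7*l - 6) - 6*l^2 - l + 7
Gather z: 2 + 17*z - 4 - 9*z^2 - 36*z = -9*z^2 - 19*z - 2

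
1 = 1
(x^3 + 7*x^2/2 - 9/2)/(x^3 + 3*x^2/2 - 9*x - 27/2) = (x - 1)/(x - 3)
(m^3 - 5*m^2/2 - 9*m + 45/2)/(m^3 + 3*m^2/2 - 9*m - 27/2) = (2*m - 5)/(2*m + 3)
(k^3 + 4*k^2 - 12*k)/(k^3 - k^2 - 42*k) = (k - 2)/(k - 7)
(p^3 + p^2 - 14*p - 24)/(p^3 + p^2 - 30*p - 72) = (p^2 - 2*p - 8)/(p^2 - 2*p - 24)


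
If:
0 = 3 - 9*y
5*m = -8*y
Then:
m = -8/15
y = 1/3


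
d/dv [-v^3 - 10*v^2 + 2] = v*(-3*v - 20)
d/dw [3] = 0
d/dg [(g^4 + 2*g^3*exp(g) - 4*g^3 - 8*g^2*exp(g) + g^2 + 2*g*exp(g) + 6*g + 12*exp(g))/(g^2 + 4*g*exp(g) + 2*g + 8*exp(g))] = 2*((g^2 + 4*g*exp(g) + 2*g + 8*exp(g))*(g^3*exp(g) + 2*g^3 - g^2*exp(g) - 6*g^2 - 7*g*exp(g) + g + 7*exp(g) + 3) - (2*g*exp(g) + g + 6*exp(g) + 1)*(g^4 + 2*g^3*exp(g) - 4*g^3 - 8*g^2*exp(g) + g^2 + 2*g*exp(g) + 6*g + 12*exp(g)))/(g^2 + 4*g*exp(g) + 2*g + 8*exp(g))^2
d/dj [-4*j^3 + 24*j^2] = 12*j*(4 - j)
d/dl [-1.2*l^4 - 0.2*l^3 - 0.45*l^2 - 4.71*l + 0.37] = -4.8*l^3 - 0.6*l^2 - 0.9*l - 4.71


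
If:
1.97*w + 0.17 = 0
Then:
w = -0.09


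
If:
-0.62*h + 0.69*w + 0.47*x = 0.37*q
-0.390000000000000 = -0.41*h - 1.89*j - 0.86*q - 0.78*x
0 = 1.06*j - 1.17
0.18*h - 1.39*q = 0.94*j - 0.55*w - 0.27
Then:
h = -0.517079231631796*x - 1.16378665563228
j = 1.10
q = -0.66046222678019*x - 1.41741807751449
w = -1.49994224278317*x - 1.80578610894547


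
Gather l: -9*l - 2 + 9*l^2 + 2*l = 9*l^2 - 7*l - 2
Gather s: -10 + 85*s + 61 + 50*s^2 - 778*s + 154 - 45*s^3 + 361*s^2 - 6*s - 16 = -45*s^3 + 411*s^2 - 699*s + 189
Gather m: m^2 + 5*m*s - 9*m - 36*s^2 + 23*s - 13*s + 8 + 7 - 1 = m^2 + m*(5*s - 9) - 36*s^2 + 10*s + 14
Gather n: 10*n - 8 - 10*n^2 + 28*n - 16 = -10*n^2 + 38*n - 24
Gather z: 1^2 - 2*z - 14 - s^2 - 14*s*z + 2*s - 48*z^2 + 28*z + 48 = -s^2 + 2*s - 48*z^2 + z*(26 - 14*s) + 35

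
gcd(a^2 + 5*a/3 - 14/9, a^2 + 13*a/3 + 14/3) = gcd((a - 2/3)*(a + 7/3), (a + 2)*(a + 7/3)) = a + 7/3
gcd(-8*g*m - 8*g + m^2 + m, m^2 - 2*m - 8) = 1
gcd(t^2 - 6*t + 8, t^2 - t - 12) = t - 4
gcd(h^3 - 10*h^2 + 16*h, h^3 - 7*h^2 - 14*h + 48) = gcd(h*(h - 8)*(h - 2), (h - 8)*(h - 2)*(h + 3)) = h^2 - 10*h + 16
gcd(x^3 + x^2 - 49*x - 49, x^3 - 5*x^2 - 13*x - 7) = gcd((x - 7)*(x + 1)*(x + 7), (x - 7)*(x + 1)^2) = x^2 - 6*x - 7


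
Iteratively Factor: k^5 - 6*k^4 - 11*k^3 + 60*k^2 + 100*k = (k)*(k^4 - 6*k^3 - 11*k^2 + 60*k + 100) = k*(k - 5)*(k^3 - k^2 - 16*k - 20) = k*(k - 5)*(k + 2)*(k^2 - 3*k - 10) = k*(k - 5)*(k + 2)^2*(k - 5)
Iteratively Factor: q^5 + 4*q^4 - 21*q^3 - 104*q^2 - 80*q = (q + 4)*(q^4 - 21*q^2 - 20*q) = (q - 5)*(q + 4)*(q^3 + 5*q^2 + 4*q) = (q - 5)*(q + 4)^2*(q^2 + q) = q*(q - 5)*(q + 4)^2*(q + 1)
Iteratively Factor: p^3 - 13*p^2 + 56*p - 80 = (p - 4)*(p^2 - 9*p + 20) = (p - 5)*(p - 4)*(p - 4)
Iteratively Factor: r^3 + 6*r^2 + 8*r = (r + 4)*(r^2 + 2*r) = (r + 2)*(r + 4)*(r)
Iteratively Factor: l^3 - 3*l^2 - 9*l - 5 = (l + 1)*(l^2 - 4*l - 5) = (l + 1)^2*(l - 5)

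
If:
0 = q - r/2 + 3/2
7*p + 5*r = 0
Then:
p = -5*r/7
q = r/2 - 3/2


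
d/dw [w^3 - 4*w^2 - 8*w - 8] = 3*w^2 - 8*w - 8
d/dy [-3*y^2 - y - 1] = -6*y - 1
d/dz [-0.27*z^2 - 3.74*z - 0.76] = -0.54*z - 3.74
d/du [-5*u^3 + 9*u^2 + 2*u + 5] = -15*u^2 + 18*u + 2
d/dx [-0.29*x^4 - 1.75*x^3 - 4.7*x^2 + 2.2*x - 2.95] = -1.16*x^3 - 5.25*x^2 - 9.4*x + 2.2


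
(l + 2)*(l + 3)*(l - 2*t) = l^3 - 2*l^2*t + 5*l^2 - 10*l*t + 6*l - 12*t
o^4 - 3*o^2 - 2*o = o*(o - 2)*(o + 1)^2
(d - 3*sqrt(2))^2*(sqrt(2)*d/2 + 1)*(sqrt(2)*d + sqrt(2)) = d^4 - 5*sqrt(2)*d^3 + d^3 - 5*sqrt(2)*d^2 + 6*d^2 + 6*d + 18*sqrt(2)*d + 18*sqrt(2)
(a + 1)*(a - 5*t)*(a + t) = a^3 - 4*a^2*t + a^2 - 5*a*t^2 - 4*a*t - 5*t^2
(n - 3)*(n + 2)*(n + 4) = n^3 + 3*n^2 - 10*n - 24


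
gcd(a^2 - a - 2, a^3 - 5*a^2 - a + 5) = a + 1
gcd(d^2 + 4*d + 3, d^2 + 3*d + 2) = d + 1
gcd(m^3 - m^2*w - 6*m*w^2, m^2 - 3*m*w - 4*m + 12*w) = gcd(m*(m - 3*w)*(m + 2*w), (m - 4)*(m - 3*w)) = -m + 3*w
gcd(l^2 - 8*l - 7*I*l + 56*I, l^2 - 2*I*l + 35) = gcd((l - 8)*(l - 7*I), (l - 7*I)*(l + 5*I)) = l - 7*I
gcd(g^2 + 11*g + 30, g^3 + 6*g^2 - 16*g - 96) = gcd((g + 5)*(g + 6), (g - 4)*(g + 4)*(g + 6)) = g + 6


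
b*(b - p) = b^2 - b*p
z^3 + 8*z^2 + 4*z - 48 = (z - 2)*(z + 4)*(z + 6)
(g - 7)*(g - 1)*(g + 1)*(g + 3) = g^4 - 4*g^3 - 22*g^2 + 4*g + 21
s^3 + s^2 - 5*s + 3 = (s - 1)^2*(s + 3)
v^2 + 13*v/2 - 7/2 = (v - 1/2)*(v + 7)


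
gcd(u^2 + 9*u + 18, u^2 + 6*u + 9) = u + 3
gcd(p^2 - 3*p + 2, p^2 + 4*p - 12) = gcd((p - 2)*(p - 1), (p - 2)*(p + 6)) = p - 2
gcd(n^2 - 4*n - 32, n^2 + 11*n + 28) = n + 4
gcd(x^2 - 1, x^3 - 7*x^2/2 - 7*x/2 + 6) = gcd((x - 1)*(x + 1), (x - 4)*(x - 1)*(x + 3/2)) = x - 1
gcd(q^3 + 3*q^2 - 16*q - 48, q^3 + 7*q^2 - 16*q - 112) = q^2 - 16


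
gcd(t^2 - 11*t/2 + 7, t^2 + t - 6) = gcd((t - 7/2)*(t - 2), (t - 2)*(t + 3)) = t - 2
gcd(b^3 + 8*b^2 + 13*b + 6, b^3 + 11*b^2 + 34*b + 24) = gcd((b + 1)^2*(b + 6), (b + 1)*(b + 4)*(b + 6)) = b^2 + 7*b + 6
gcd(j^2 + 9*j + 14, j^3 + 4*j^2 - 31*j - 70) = j^2 + 9*j + 14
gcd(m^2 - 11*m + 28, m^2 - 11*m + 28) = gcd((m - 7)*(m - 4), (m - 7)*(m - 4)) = m^2 - 11*m + 28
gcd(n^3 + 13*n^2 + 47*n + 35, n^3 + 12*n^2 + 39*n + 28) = n^2 + 8*n + 7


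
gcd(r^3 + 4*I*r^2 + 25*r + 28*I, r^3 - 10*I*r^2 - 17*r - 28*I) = r^2 - 3*I*r + 4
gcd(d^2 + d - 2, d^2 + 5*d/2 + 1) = d + 2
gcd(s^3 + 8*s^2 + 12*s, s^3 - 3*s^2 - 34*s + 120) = s + 6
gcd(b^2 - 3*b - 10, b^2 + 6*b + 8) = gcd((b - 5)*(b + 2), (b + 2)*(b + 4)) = b + 2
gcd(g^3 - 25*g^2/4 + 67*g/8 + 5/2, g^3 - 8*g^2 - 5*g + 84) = g - 4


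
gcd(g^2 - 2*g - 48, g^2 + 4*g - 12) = g + 6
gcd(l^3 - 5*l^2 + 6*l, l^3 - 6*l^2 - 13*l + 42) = l - 2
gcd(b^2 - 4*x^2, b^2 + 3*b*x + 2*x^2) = b + 2*x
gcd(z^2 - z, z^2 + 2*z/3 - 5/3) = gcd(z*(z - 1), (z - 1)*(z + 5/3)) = z - 1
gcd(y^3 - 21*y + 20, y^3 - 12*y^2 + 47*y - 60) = y - 4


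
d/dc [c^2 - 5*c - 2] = 2*c - 5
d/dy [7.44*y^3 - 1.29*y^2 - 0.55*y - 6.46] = 22.32*y^2 - 2.58*y - 0.55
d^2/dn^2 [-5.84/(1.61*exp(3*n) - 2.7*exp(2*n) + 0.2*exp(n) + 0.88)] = (-5.84*(4.83*exp(2*n) - 5.4*exp(n) + 0.2)*(9.66*exp(2*n) - 10.8*exp(n) + 0.4)*exp(n) + (84.6216*exp(2*n) - 63.072*exp(n) + 1.168)*(1.61*exp(3*n) - 2.7*exp(2*n) + 0.2*exp(n) + 0.88))*exp(n)/(1.61*exp(3*n) - 2.7*exp(2*n) + 0.2*exp(n) + 0.88)^3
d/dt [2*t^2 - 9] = 4*t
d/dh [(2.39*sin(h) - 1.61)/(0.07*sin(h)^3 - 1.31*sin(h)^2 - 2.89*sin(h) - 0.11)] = (-0.3346*sin(h)^3 + 3.469*sin(h)^2 - 4.2182*sin(h) - 4.9158)*cos(h)/(0.0049*sin(h)^6 - 0.1834*sin(h)^5 + 1.3115*sin(h)^4 + 7.5564*sin(h)^3 + 8.6403*sin(h)^2 + 0.6358*sin(h) + 0.0121)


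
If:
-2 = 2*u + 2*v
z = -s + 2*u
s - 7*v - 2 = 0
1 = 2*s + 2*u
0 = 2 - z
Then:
No Solution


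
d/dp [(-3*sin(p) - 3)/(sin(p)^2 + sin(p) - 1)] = 3*(sin(p)^2 + 2*sin(p) + 2)*cos(p)/(sin(p) - cos(p)^2)^2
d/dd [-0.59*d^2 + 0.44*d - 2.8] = 0.44 - 1.18*d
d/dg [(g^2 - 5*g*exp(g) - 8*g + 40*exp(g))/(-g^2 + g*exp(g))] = 4*(g^3*exp(g) - 9*g^2*exp(g) - 2*g^2 + 20*g*exp(g) - 10*exp(2*g))/(g^2*(g^2 - 2*g*exp(g) + exp(2*g)))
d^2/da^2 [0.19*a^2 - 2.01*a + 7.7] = 0.380000000000000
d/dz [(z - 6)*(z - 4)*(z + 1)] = 3*z^2 - 18*z + 14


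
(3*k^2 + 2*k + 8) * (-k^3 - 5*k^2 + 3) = -3*k^5 - 17*k^4 - 18*k^3 - 31*k^2 + 6*k + 24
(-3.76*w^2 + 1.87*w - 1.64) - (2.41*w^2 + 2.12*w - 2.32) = -6.17*w^2 - 0.25*w + 0.68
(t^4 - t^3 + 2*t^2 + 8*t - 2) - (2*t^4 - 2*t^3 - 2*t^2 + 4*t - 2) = -t^4 + t^3 + 4*t^2 + 4*t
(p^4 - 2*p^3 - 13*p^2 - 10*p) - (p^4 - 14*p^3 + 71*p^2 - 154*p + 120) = 12*p^3 - 84*p^2 + 144*p - 120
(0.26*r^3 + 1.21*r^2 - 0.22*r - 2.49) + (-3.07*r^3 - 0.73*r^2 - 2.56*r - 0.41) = -2.81*r^3 + 0.48*r^2 - 2.78*r - 2.9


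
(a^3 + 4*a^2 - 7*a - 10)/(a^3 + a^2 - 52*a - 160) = (a^2 - a - 2)/(a^2 - 4*a - 32)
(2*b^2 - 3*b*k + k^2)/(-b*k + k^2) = (-2*b + k)/k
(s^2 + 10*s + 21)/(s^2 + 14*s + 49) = (s + 3)/(s + 7)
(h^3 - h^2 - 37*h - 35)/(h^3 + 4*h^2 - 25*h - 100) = (h^2 - 6*h - 7)/(h^2 - h - 20)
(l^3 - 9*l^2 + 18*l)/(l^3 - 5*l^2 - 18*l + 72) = l/(l + 4)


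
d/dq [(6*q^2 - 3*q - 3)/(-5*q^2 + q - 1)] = 3*(-3*q^2 - 14*q + 2)/(25*q^4 - 10*q^3 + 11*q^2 - 2*q + 1)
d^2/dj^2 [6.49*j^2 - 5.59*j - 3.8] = 12.9800000000000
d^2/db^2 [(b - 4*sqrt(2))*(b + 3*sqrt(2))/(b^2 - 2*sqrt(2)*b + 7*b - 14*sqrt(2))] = 2*(-7*b^3 + sqrt(2)*b^3 - 72*b^2 + 42*sqrt(2)*b^2 - 588*b + 144*sqrt(2)*b - 1172 + 392*sqrt(2))/(b^6 - 6*sqrt(2)*b^5 + 21*b^5 - 126*sqrt(2)*b^4 + 171*b^4 - 898*sqrt(2)*b^3 + 847*b^3 - 2394*sqrt(2)*b^2 + 3528*b^2 - 2352*sqrt(2)*b + 8232*b - 5488*sqrt(2))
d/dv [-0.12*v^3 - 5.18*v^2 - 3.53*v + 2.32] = -0.36*v^2 - 10.36*v - 3.53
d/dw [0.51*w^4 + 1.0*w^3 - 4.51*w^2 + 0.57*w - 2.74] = 2.04*w^3 + 3.0*w^2 - 9.02*w + 0.57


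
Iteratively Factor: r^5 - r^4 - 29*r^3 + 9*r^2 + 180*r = (r + 4)*(r^4 - 5*r^3 - 9*r^2 + 45*r) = r*(r + 4)*(r^3 - 5*r^2 - 9*r + 45) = r*(r - 3)*(r + 4)*(r^2 - 2*r - 15) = r*(r - 3)*(r + 3)*(r + 4)*(r - 5)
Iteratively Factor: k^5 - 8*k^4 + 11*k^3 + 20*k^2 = (k - 5)*(k^4 - 3*k^3 - 4*k^2) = (k - 5)*(k - 4)*(k^3 + k^2) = (k - 5)*(k - 4)*(k + 1)*(k^2) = k*(k - 5)*(k - 4)*(k + 1)*(k)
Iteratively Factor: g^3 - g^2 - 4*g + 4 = (g - 2)*(g^2 + g - 2) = (g - 2)*(g + 2)*(g - 1)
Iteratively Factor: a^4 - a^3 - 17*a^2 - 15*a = (a - 5)*(a^3 + 4*a^2 + 3*a) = (a - 5)*(a + 1)*(a^2 + 3*a) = a*(a - 5)*(a + 1)*(a + 3)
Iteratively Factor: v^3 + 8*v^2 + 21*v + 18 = (v + 3)*(v^2 + 5*v + 6) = (v + 2)*(v + 3)*(v + 3)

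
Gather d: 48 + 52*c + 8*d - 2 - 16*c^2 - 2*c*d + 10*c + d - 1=-16*c^2 + 62*c + d*(9 - 2*c) + 45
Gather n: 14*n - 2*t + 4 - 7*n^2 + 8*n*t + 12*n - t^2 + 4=-7*n^2 + n*(8*t + 26) - t^2 - 2*t + 8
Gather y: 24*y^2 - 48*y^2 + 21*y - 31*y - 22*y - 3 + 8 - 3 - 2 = -24*y^2 - 32*y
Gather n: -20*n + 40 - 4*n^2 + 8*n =-4*n^2 - 12*n + 40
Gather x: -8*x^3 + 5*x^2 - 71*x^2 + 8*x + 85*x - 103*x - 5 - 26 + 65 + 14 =-8*x^3 - 66*x^2 - 10*x + 48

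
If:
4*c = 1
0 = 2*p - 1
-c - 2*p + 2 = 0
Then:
No Solution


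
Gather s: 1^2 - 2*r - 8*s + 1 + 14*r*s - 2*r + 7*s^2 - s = -4*r + 7*s^2 + s*(14*r - 9) + 2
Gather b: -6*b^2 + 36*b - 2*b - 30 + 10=-6*b^2 + 34*b - 20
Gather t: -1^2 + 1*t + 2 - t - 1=0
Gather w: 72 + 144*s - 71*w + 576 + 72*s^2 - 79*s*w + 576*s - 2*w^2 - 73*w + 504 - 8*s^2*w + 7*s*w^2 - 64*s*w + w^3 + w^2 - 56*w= 72*s^2 + 720*s + w^3 + w^2*(7*s - 1) + w*(-8*s^2 - 143*s - 200) + 1152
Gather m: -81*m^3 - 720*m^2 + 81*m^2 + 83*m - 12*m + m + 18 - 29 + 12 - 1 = -81*m^3 - 639*m^2 + 72*m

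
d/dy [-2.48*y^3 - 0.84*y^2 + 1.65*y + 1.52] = -7.44*y^2 - 1.68*y + 1.65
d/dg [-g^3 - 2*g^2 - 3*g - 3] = -3*g^2 - 4*g - 3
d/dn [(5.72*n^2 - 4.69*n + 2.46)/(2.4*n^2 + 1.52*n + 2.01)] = (19.9504*n^2 + 11.1864*n - 13.1661)/(5.76*n^4 + 7.296*n^3 + 11.9584*n^2 + 6.1104*n + 4.0401)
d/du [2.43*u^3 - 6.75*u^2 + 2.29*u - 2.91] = 7.29*u^2 - 13.5*u + 2.29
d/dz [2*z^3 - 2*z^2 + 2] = 2*z*(3*z - 2)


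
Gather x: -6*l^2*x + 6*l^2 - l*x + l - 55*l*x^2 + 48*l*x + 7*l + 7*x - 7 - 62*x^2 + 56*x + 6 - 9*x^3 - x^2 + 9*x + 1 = 6*l^2 + 8*l - 9*x^3 + x^2*(-55*l - 63) + x*(-6*l^2 + 47*l + 72)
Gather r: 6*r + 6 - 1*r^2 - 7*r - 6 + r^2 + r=0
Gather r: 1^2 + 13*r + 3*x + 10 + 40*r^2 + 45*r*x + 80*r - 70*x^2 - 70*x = 40*r^2 + r*(45*x + 93) - 70*x^2 - 67*x + 11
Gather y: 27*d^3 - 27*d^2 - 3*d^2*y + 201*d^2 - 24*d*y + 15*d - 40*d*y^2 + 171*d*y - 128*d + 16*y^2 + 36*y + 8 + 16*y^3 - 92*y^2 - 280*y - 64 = 27*d^3 + 174*d^2 - 113*d + 16*y^3 + y^2*(-40*d - 76) + y*(-3*d^2 + 147*d - 244) - 56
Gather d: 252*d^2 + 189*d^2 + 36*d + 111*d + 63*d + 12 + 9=441*d^2 + 210*d + 21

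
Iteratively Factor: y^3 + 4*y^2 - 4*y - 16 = (y + 2)*(y^2 + 2*y - 8) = (y + 2)*(y + 4)*(y - 2)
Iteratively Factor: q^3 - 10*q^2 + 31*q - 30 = (q - 2)*(q^2 - 8*q + 15) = (q - 3)*(q - 2)*(q - 5)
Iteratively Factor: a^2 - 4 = (a + 2)*(a - 2)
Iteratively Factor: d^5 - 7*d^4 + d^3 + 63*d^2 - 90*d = (d + 3)*(d^4 - 10*d^3 + 31*d^2 - 30*d) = d*(d + 3)*(d^3 - 10*d^2 + 31*d - 30) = d*(d - 3)*(d + 3)*(d^2 - 7*d + 10) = d*(d - 5)*(d - 3)*(d + 3)*(d - 2)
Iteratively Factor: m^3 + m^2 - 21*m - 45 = (m + 3)*(m^2 - 2*m - 15) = (m + 3)^2*(m - 5)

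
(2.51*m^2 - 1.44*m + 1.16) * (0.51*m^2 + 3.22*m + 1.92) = 1.2801*m^4 + 7.3478*m^3 + 0.773999999999999*m^2 + 0.9704*m + 2.2272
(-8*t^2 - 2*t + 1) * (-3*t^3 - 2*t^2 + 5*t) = 24*t^5 + 22*t^4 - 39*t^3 - 12*t^2 + 5*t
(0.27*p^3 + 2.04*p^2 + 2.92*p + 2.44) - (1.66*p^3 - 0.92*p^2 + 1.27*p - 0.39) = -1.39*p^3 + 2.96*p^2 + 1.65*p + 2.83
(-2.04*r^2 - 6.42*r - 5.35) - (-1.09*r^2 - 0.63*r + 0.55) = -0.95*r^2 - 5.79*r - 5.9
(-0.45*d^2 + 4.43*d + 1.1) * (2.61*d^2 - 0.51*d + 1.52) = -1.1745*d^4 + 11.7918*d^3 - 0.0723000000000001*d^2 + 6.1726*d + 1.672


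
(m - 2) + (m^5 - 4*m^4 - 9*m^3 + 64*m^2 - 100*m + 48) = m^5 - 4*m^4 - 9*m^3 + 64*m^2 - 99*m + 46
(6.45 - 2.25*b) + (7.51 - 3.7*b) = 13.96 - 5.95*b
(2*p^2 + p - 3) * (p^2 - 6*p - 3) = 2*p^4 - 11*p^3 - 15*p^2 + 15*p + 9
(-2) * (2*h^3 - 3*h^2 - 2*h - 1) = -4*h^3 + 6*h^2 + 4*h + 2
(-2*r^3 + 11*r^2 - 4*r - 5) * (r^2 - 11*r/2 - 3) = -2*r^5 + 22*r^4 - 117*r^3/2 - 16*r^2 + 79*r/2 + 15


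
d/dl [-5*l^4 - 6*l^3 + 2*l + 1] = -20*l^3 - 18*l^2 + 2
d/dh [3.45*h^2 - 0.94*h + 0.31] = 6.9*h - 0.94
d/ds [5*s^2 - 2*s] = 10*s - 2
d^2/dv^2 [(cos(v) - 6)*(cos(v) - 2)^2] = -115*cos(v)/4 + 20*cos(2*v) - 9*cos(3*v)/4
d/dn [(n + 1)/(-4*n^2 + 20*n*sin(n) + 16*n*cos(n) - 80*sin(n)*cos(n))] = (-n^2 + 5*n*sin(n) + 4*n*cos(n) - (n + 1)*(-4*n*sin(n) + 5*n*cos(n) - 2*n + 5*sin(n) + 4*cos(n) - 20*cos(2*n)) - 10*sin(2*n))/(4*(n - 5*sin(n))^2*(n - 4*cos(n))^2)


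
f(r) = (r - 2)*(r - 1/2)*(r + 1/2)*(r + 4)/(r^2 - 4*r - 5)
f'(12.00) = 27.72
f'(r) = (4 - 2*r)*(r - 2)*(r - 1/2)*(r + 1/2)*(r + 4)/(r^2 - 4*r - 5)^2 + (r - 2)*(r - 1/2)*(r + 1/2)/(r^2 - 4*r - 5) + (r - 2)*(r - 1/2)*(r + 4)/(r^2 - 4*r - 5) + (r - 2)*(r + 1/2)*(r + 4)/(r^2 - 4*r - 5) + (r - 1/2)*(r + 1/2)*(r + 4)/(r^2 - 4*r - 5) = (4*r^5 - 20*r^4 - 72*r^3 + 7*r^2 + 157*r + 21)/(2*(r^4 - 8*r^3 + 6*r^2 + 40*r + 25))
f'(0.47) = 0.99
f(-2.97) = -2.79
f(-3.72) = -0.92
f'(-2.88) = -1.87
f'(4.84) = -4334.94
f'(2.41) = -5.88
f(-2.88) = -2.97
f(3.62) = -24.89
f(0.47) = -0.03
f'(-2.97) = -1.98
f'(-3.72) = -3.06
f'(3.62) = -45.30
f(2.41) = -1.65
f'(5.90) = -119.72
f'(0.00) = 0.42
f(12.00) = 252.75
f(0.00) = -0.40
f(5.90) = 214.87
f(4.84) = -622.69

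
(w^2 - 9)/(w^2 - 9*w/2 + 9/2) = 2*(w + 3)/(2*w - 3)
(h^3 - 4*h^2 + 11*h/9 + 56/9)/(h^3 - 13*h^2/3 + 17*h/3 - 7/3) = (3*h^2 - 5*h - 8)/(3*(h^2 - 2*h + 1))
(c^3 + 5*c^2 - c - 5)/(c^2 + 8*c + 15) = (c^2 - 1)/(c + 3)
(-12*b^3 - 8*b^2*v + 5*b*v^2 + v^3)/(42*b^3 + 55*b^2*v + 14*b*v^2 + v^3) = (-2*b + v)/(7*b + v)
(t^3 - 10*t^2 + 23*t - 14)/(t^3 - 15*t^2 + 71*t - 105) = (t^2 - 3*t + 2)/(t^2 - 8*t + 15)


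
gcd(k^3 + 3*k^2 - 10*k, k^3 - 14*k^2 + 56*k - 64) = k - 2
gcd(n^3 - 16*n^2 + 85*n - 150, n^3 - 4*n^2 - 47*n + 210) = n^2 - 11*n + 30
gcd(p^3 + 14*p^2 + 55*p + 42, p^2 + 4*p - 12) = p + 6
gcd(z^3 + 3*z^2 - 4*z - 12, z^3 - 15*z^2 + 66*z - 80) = z - 2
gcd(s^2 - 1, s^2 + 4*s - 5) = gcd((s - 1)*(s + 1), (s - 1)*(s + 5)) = s - 1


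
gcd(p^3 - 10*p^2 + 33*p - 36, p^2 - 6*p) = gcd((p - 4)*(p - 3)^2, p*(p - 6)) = 1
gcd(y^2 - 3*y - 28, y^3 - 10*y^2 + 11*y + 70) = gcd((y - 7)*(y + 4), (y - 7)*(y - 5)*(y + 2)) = y - 7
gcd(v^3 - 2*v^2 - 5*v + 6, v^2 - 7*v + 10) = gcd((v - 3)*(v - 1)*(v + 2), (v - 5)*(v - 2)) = 1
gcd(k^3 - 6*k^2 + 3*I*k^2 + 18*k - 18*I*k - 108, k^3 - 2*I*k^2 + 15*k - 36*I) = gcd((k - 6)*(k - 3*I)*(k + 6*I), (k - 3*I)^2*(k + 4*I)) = k - 3*I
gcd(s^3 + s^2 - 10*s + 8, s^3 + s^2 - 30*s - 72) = s + 4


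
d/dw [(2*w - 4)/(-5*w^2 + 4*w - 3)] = 10*(w^2 - 4*w + 1)/(25*w^4 - 40*w^3 + 46*w^2 - 24*w + 9)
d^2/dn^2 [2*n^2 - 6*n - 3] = 4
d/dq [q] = 1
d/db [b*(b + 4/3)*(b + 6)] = 3*b^2 + 44*b/3 + 8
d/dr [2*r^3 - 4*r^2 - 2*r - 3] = 6*r^2 - 8*r - 2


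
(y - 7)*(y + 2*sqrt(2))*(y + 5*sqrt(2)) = y^3 - 7*y^2 + 7*sqrt(2)*y^2 - 49*sqrt(2)*y + 20*y - 140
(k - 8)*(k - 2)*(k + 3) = k^3 - 7*k^2 - 14*k + 48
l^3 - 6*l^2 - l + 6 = (l - 6)*(l - 1)*(l + 1)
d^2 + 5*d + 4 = (d + 1)*(d + 4)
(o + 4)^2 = o^2 + 8*o + 16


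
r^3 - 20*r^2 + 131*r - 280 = (r - 8)*(r - 7)*(r - 5)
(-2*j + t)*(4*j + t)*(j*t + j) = -8*j^3*t - 8*j^3 + 2*j^2*t^2 + 2*j^2*t + j*t^3 + j*t^2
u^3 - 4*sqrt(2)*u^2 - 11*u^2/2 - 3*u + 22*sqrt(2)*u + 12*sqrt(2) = (u - 6)*(u + 1/2)*(u - 4*sqrt(2))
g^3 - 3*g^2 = g^2*(g - 3)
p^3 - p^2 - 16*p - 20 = (p - 5)*(p + 2)^2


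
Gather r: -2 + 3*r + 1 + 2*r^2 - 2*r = 2*r^2 + r - 1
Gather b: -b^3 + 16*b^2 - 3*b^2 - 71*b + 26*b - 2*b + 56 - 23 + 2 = -b^3 + 13*b^2 - 47*b + 35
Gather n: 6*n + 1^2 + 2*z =6*n + 2*z + 1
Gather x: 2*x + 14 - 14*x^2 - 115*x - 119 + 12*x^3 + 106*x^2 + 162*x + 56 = 12*x^3 + 92*x^2 + 49*x - 49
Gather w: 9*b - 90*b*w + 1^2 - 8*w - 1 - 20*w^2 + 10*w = 9*b - 20*w^2 + w*(2 - 90*b)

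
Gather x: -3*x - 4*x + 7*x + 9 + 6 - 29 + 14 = 0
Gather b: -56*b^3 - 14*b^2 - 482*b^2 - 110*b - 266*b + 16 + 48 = -56*b^3 - 496*b^2 - 376*b + 64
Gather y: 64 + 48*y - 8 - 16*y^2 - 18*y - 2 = -16*y^2 + 30*y + 54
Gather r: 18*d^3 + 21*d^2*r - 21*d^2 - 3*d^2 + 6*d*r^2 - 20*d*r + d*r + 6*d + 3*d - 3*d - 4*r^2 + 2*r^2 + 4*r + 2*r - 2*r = 18*d^3 - 24*d^2 + 6*d + r^2*(6*d - 2) + r*(21*d^2 - 19*d + 4)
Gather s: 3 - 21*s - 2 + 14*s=1 - 7*s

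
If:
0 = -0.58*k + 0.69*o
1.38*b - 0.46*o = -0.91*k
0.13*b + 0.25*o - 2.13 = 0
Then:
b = -5.02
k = 13.24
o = 11.13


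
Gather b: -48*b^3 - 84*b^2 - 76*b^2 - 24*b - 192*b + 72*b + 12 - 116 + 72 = -48*b^3 - 160*b^2 - 144*b - 32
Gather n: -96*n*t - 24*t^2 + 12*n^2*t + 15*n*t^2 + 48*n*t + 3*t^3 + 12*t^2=12*n^2*t + n*(15*t^2 - 48*t) + 3*t^3 - 12*t^2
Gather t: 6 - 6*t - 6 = -6*t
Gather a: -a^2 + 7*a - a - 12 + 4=-a^2 + 6*a - 8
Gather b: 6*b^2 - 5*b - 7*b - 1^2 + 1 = 6*b^2 - 12*b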